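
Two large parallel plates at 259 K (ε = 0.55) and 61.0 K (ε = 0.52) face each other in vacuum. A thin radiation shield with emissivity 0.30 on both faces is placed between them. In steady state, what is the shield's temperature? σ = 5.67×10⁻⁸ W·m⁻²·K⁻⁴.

T_s ≈ 219 K

In steady state the net flux on the hot side equals that on the cold side.
σ(T₁⁴−T_s⁴)/D₁ = σ(T_s⁴−T₂⁴)/D₂, with D₁ = 1/ε₁+1/ε_s−1 = 4.152, D₂ = 1/ε_s+1/ε₂−1 = 4.256.
Solve for T_s⁴: T_s⁴ = (D₂·T₁⁴ + D₁·T₂⁴)/(D₁+D₂) = 2.285×10⁹ K⁴.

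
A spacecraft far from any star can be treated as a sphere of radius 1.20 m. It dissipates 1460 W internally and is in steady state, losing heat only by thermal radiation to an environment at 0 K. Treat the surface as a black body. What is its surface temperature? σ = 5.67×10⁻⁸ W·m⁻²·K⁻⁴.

Steady state: internal power = radiated power, P = εσA T⁴.
Radiating area A = 4πr² = 18.10 m².
T⁴ = P/(εσA) = 1460/(1.0·5.67×10⁻⁸·18.10) = 1.423×10⁹ K⁴.
T = (1.423×10⁹)^(1/4).

T ≈ 194 K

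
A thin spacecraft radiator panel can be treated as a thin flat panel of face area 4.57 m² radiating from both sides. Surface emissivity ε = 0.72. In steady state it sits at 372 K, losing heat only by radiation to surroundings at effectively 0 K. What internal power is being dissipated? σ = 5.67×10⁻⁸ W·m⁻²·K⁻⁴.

Steady state: P = εσA T⁴.
A = 2·4.57 = 9.140 m²; T⁴ = (372)⁴ = 1.915×10¹⁰ K⁴.
P = 0.72 × 5.67×10⁻⁸ × 9.140 × 1.915×10¹⁰.

P ≈ 7150 W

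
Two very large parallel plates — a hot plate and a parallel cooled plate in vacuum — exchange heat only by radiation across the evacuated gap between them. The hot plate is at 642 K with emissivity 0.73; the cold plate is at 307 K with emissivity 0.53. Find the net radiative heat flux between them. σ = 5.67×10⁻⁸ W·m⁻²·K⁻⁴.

q ≈ 4050 W/m²

For two infinite grey parallel plates, q = σ(T₁⁴ − T₂⁴)/(1/ε₁ + 1/ε₂ − 1).
T₁⁴ − T₂⁴ = 1.699×10¹¹ − 8.883×10⁹ = 1.610×10¹¹ K⁴.
1/ε₁ + 1/ε₂ − 1 = 1.370 + 1.887 − 1 = 2.257.
q = 5.67×10⁻⁸ × 1.610×10¹¹ / 2.257.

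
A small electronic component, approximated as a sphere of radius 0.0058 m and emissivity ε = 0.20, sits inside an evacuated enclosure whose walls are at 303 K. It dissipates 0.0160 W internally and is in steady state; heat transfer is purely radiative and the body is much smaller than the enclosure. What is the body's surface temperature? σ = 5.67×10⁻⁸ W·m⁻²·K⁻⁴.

For a small grey body in a large enclosure, net radiated power = εσA(T⁴ − T_w⁴).
Steady state: P = εσA(T⁴ − T_w⁴) with A = 4πr² = 4.227×10⁻⁴ m².
T⁴ = P/(εσA) + T_w⁴ = 0.0160/(0.20·5.67×10⁻⁸·4.227×10⁻⁴) + (303)⁴
    = 3.338×10⁹ + 8.429×10⁹ = 1.177×10¹⁰ K⁴.

T ≈ 329 K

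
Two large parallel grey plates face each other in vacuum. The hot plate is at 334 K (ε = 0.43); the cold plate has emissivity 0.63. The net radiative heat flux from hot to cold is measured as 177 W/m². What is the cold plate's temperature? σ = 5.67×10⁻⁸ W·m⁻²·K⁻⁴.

T₂ ≈ 241 K

q = σ(T₁⁴ − T₂⁴)/(1/ε₁ + 1/ε₂ − 1); denominator = 2.913.
T₂⁴ = T₁⁴ − q·(1/ε₁+1/ε₂−1)/σ = 1.244×10¹⁰ − 177·2.913/5.67×10⁻⁸
    = 3.352×10⁹ K⁴.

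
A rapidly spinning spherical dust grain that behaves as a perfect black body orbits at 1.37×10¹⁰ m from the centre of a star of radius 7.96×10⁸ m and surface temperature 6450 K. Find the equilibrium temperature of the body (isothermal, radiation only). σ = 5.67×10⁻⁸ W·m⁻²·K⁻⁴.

T ≈ 1100 K

The star's surface emits σT_*⁴; at distance d the flux is S = σT_*⁴(R_*/d)².
S = 5.67×10⁻⁸·(6450)⁴·(7.96×10⁸/1.37×10¹⁰)² = 3.313×10⁵ W/m².
For an isothermal sphere T⁴ = (1−a)S/(4σ) = 1.461×10¹² K⁴.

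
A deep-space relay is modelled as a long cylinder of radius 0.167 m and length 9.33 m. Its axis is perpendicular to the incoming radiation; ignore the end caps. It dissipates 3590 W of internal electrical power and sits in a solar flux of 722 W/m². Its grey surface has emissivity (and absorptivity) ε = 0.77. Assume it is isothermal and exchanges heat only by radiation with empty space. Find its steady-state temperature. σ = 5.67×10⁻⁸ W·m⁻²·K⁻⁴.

T ≈ 334 K

At steady state, absorbed solar power + internal power = radiated power.
Absorbed: α·S·A_cross = 0.77·722·3.116 = 1732 W (cross-section 2rL).
Total input = 1732 + 3590 = 5322 W.
Radiated: εσ·A_surf·T⁴ with A_surf = 2πrL = 9.790 m².
T⁴ = 5322/(0.77·5.67×10⁻⁸·9.790) = 1.245×10¹⁰ K⁴.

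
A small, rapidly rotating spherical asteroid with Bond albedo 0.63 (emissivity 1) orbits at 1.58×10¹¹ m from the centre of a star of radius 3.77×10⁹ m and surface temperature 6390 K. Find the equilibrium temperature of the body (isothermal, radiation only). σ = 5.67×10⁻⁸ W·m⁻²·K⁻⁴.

T ≈ 544 K

The star's surface emits σT_*⁴; at distance d the flux is S = σT_*⁴(R_*/d)².
S = 5.67×10⁻⁸·(6390)⁴·(3.77×10⁹/1.58×10¹¹)² = 53820 W/m².
For an isothermal sphere T⁴ = (1−a)S/(4σ) = 8.780×10¹⁰ K⁴.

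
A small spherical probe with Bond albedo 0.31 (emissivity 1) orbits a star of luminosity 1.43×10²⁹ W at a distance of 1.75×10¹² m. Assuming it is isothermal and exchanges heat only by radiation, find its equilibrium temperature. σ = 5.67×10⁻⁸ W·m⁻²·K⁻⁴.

First find the stellar flux at distance d: S = L/(4πd²) = 1.43×10²⁹/(4π·(1.75×10¹²)²) = 3716 W/m².
For an isothermal sphere, absorbed (1−a)S·πr² = emitted σ·4πr²·T⁴, so T⁴ = (1−a)S/(4σ).
T⁴ = 0.690·3716/(4·5.67×10⁻⁸) = 1.130×10¹⁰ K⁴.

T ≈ 326 K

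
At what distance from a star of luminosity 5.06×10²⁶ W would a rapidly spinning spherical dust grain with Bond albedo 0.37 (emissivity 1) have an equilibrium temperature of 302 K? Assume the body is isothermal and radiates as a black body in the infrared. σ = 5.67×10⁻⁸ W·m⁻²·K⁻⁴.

For an isothermal black-emitting sphere, (1−a)S·πr² = σ·4πr²·T⁴ ⇒ S = 4σT⁴/(1−a).
S = 4·5.67×10⁻⁸·(302)⁴/0.630 = 2995 W/m².
Flux falls as S = L/(4πd²), so d = √(L/(4πS)) = √(5.06×10²⁶/(4π·2995)).

d ≈ 1.16×10¹¹ m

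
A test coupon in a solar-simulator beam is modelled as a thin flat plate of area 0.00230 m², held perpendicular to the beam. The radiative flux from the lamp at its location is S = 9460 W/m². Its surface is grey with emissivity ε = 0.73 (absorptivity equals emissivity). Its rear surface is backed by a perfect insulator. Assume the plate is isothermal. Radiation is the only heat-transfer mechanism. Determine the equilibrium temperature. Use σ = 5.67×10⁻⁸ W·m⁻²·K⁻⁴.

T ≈ 639 K

At equilibrium, absorbed power = emitted power.
Absorbing cross-section = A = 0.002300 m²; emitting surface = A = 0.002300 m² (ratio 1).
εS·A_cross = εσ·A_surf·T⁴  ⇒  T⁴ = S/(1σ)   (ε cancels).
T⁴ = 9460/(1·5.67×10⁻⁸) = 1.668×10¹¹ K⁴.
T = (1.668×10¹¹)^(1/4).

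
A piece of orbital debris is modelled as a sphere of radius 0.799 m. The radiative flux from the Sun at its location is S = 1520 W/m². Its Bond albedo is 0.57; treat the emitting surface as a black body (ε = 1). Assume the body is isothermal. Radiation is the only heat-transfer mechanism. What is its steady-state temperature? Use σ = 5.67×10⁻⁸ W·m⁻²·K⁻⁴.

T ≈ 232 K

At equilibrium, absorbed power = emitted power.
Absorbing cross-section = πr² = 2.006 m²; emitting surface = 4πr² = 8.022 m² (ratio 4).
(1−a)S·A_cross = εσ·A_surf·T⁴  ⇒  T⁴ = (1−a)S/(4σ).
T⁴ = 0.430·1520/(4·5.67×10⁻⁸) = 2.882×10⁹ K⁴.
T = (2.882×10⁹)^(1/4).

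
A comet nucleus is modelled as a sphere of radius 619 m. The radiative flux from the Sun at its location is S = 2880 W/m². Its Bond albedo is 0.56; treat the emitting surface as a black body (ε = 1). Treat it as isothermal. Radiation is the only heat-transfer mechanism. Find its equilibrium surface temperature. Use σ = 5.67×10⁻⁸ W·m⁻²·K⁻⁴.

At equilibrium, absorbed power = emitted power.
Absorbing cross-section = πr² = 1.204×10⁶ m²; emitting surface = 4πr² = 4.815×10⁶ m² (ratio 4).
(1−a)S·A_cross = εσ·A_surf·T⁴  ⇒  T⁴ = (1−a)S/(4σ).
T⁴ = 0.440·2880/(4·5.67×10⁻⁸) = 5.587×10⁹ K⁴.
T = (5.587×10⁹)^(1/4).

T ≈ 273 K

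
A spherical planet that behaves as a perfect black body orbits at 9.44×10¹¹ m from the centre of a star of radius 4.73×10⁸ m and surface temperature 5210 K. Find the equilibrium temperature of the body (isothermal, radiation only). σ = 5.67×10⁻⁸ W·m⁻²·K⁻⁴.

The star's surface emits σT_*⁴; at distance d the flux is S = σT_*⁴(R_*/d)².
S = 5.67×10⁻⁸·(5210)⁴·(4.73×10⁸/9.44×10¹¹)² = 10.49 W/m².
For an isothermal sphere T⁴ = (1−a)S/(4σ) = 4.625×10⁷ K⁴.

T ≈ 82.5 K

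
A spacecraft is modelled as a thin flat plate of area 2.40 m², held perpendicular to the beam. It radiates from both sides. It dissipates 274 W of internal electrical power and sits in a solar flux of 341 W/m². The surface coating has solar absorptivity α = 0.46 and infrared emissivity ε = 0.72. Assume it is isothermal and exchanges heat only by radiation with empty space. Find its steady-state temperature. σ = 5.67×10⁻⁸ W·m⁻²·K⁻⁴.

T ≈ 240 K

At steady state, absorbed solar power + internal power = radiated power.
Absorbed: α·S·A_cross = 0.46·341·2.400 = 376.5 W (cross-section A).
Total input = 376.5 + 274 = 650.5 W.
Radiated: εσ·A_surf·T⁴ with A_surf = 2A = 4.800 m².
T⁴ = 650.5/(0.72·5.67×10⁻⁸·4.800) = 3.319×10⁹ K⁴.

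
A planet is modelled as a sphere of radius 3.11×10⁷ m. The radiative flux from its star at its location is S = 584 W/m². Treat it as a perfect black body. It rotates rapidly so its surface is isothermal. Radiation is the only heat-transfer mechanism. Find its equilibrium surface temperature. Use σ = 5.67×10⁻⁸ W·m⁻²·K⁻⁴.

At equilibrium, absorbed power = emitted power.
Absorbing cross-section = πr² = 3.039×10¹⁵ m²; emitting surface = 4πr² = 1.215×10¹⁶ m² (ratio 4).
S·A_cross = εσ·A_surf·T⁴  ⇒  T⁴ = S/(4σ).
T⁴ = 1.00·584/(4·5.67×10⁻⁸) = 2.575×10⁹ K⁴.
T = (2.575×10⁹)^(1/4).

T ≈ 225 K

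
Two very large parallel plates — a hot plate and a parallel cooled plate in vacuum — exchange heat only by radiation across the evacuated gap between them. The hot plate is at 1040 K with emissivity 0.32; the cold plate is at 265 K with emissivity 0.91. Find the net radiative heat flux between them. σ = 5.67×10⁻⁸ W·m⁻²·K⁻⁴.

q ≈ 20500 W/m²

For two infinite grey parallel plates, q = σ(T₁⁴ − T₂⁴)/(1/ε₁ + 1/ε₂ − 1).
T₁⁴ − T₂⁴ = 1.170×10¹² − 4.932×10⁹ = 1.165×10¹² K⁴.
1/ε₁ + 1/ε₂ − 1 = 3.125 + 1.099 − 1 = 3.224.
q = 5.67×10⁻⁸ × 1.165×10¹² / 3.224.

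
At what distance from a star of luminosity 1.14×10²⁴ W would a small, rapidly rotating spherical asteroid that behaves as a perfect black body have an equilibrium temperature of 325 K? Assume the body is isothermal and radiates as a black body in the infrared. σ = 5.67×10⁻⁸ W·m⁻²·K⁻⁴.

d ≈ 5.99×10⁹ m

For an isothermal black-emitting sphere, (1−a)S·πr² = σ·4πr²·T⁴ ⇒ S = 4σT⁴/(1−a).
S = 4·5.67×10⁻⁸·(325)⁴/1.00 = 2530 W/m².
Flux falls as S = L/(4πd²), so d = √(L/(4πS)) = √(1.14×10²⁴/(4π·2530)).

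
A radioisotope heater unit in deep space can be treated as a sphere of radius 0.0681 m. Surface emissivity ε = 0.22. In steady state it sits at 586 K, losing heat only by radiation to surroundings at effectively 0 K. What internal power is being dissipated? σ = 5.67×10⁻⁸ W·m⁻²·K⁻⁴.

Steady state: P = εσA T⁴.
A = 4πr² = 0.05828 m²; T⁴ = (586)⁴ = 1.179×10¹¹ K⁴.
P = 0.22 × 5.67×10⁻⁸ × 0.05828 × 1.179×10¹¹.

P ≈ 85.7 W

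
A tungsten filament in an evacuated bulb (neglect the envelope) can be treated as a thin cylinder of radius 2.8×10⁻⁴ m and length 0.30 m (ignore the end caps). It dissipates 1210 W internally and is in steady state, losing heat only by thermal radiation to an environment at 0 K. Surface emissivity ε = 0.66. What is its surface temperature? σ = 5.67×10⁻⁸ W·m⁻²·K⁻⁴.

Steady state: internal power = radiated power, P = εσA T⁴.
Radiating area A = 2πrL = 5.278×10⁻⁴ m².
T⁴ = P/(εσA) = 1210/(0.66·5.67×10⁻⁸·5.278×10⁻⁴) = 6.126×10¹³ K⁴.
T = (6.126×10¹³)^(1/4).

T ≈ 2800 K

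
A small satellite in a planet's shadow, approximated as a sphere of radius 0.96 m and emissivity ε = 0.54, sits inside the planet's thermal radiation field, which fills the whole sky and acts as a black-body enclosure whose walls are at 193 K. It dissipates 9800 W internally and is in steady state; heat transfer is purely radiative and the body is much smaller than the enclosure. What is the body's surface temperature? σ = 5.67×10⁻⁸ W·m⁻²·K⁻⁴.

T ≈ 413 K

For a small grey body in a large enclosure, net radiated power = εσA(T⁴ − T_w⁴).
Steady state: P = εσA(T⁴ − T_w⁴) with A = 4πr² = 11.58 m².
T⁴ = P/(εσA) + T_w⁴ = 9800/(0.54·5.67×10⁻⁸·11.58) + (193)⁴
    = 2.764×10¹⁰ + 1.387×10⁹ = 2.902×10¹⁰ K⁴.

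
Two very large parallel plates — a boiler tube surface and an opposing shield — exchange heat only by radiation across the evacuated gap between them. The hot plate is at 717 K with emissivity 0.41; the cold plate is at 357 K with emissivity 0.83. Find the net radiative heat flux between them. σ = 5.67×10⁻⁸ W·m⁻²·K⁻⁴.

For two infinite grey parallel plates, q = σ(T₁⁴ − T₂⁴)/(1/ε₁ + 1/ε₂ − 1).
T₁⁴ − T₂⁴ = 2.643×10¹¹ − 1.624×10¹⁰ = 2.480×10¹¹ K⁴.
1/ε₁ + 1/ε₂ − 1 = 2.439 + 1.205 − 1 = 2.644.
q = 5.67×10⁻⁸ × 2.480×10¹¹ / 2.644.

q ≈ 5320 W/m²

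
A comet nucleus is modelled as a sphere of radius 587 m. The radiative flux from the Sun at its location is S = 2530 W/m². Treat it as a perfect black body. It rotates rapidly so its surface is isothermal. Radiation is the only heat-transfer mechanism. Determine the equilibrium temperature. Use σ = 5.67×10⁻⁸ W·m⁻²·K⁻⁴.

At equilibrium, absorbed power = emitted power.
Absorbing cross-section = πr² = 1.082×10⁶ m²; emitting surface = 4πr² = 4.330×10⁶ m² (ratio 4).
S·A_cross = εσ·A_surf·T⁴  ⇒  T⁴ = S/(4σ).
T⁴ = 1.00·2530/(4·5.67×10⁻⁸) = 1.116×10¹⁰ K⁴.
T = (1.116×10¹⁰)^(1/4).

T ≈ 325 K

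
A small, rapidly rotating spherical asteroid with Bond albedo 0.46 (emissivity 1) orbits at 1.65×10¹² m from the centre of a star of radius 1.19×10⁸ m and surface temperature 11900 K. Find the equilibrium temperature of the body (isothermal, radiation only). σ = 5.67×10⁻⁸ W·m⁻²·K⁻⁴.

T ≈ 61.3 K

The star's surface emits σT_*⁴; at distance d the flux is S = σT_*⁴(R_*/d)².
S = 5.67×10⁻⁸·(11900)⁴·(1.19×10⁸/1.65×10¹²)² = 5.914 W/m².
For an isothermal sphere T⁴ = (1−a)S/(4σ) = 1.408×10⁷ K⁴.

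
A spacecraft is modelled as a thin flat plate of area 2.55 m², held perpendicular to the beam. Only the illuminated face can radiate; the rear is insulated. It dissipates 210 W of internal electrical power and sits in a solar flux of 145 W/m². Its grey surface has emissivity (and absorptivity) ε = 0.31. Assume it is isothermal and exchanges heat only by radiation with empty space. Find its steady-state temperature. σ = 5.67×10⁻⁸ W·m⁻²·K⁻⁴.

T ≈ 292 K

At steady state, absorbed solar power + internal power = radiated power.
Absorbed: α·S·A_cross = 0.31·145·2.550 = 114.6 W (cross-section A).
Total input = 114.6 + 210 = 324.6 W.
Radiated: εσ·A_surf·T⁴ with A_surf = A = 2.550 m².
T⁴ = 324.6/(0.31·5.67×10⁻⁸·2.550) = 7.243×10⁹ K⁴.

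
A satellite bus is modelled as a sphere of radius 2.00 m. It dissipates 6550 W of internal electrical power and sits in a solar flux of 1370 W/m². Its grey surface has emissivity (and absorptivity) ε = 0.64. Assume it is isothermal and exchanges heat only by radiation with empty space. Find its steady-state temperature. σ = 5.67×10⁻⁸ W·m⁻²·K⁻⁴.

T ≈ 313 K

At steady state, absorbed solar power + internal power = radiated power.
Absorbed: α·S·A_cross = 0.64·1370·12.57 = 11020 W (cross-section πr²).
Total input = 11020 + 6550 = 17570 W.
Radiated: εσ·A_surf·T⁴ with A_surf = 4πr² = 50.27 m².
T⁴ = 17570/(0.64·5.67×10⁻⁸·50.27) = 9.632×10⁹ K⁴.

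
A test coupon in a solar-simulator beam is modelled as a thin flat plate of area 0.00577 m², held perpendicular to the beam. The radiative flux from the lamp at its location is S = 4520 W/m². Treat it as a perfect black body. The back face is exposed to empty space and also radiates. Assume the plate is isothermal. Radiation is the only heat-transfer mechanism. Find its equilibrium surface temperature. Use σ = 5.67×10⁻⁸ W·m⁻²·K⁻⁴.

At equilibrium, absorbed power = emitted power.
Absorbing cross-section = A = 0.005770 m²; emitting surface = 2A = 0.01154 m² (ratio 2).
S·A_cross = εσ·A_surf·T⁴  ⇒  T⁴ = S/(2σ).
T⁴ = 1.00·4520/(2·5.67×10⁻⁸) = 3.986×10¹⁰ K⁴.
T = (3.986×10¹⁰)^(1/4).

T ≈ 447 K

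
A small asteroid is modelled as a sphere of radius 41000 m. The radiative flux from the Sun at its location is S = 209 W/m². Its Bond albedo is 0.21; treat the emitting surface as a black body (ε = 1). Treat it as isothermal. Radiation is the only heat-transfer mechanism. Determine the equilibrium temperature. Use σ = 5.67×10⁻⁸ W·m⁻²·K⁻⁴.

T ≈ 164 K

At equilibrium, absorbed power = emitted power.
Absorbing cross-section = πr² = 5.281×10⁹ m²; emitting surface = 4πr² = 2.112×10¹⁰ m² (ratio 4).
(1−a)S·A_cross = εσ·A_surf·T⁴  ⇒  T⁴ = (1−a)S/(4σ).
T⁴ = 0.790·209/(4·5.67×10⁻⁸) = 7.280×10⁸ K⁴.
T = (7.280×10⁸)^(1/4).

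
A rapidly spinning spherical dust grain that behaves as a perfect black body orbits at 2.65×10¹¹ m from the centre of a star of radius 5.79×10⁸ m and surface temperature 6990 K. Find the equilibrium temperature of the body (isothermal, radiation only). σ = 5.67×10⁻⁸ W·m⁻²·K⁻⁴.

The star's surface emits σT_*⁴; at distance d the flux is S = σT_*⁴(R_*/d)².
S = 5.67×10⁻⁸·(6990)⁴·(5.79×10⁸/2.65×10¹¹)² = 646.2 W/m².
For an isothermal sphere T⁴ = (1−a)S/(4σ) = 2.849×10⁹ K⁴.

T ≈ 231 K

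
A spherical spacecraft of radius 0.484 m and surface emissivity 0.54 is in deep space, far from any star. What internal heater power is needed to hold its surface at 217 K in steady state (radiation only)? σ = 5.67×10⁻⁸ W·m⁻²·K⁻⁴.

P = εσ·4πr²·T⁴.
4πr² = 2.944 m²; T⁴ = 2.217×10⁹ K⁴.
P = 0.54·5.67×10⁻⁸·2.944·2.217×10⁹.

P ≈ 200 W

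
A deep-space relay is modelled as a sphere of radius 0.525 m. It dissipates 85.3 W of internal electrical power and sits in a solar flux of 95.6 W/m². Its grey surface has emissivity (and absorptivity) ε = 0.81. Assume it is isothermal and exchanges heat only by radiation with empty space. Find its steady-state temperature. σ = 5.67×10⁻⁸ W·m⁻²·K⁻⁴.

T ≈ 176 K

At steady state, absorbed solar power + internal power = radiated power.
Absorbed: α·S·A_cross = 0.81·95.6·0.8659 = 67.05 W (cross-section πr²).
Total input = 67.05 + 85.3 = 152.4 W.
Radiated: εσ·A_surf·T⁴ with A_surf = 4πr² = 3.464 m².
T⁴ = 152.4/(0.81·5.67×10⁻⁸·3.464) = 9.577×10⁸ K⁴.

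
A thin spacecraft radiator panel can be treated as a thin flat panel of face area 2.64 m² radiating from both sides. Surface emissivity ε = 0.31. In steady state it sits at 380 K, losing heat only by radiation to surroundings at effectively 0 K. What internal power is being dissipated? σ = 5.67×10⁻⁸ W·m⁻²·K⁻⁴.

Steady state: P = εσA T⁴.
A = 2·2.64 = 5.280 m²; T⁴ = (380)⁴ = 2.085×10¹⁰ K⁴.
P = 0.31 × 5.67×10⁻⁸ × 5.280 × 2.085×10¹⁰.

P ≈ 1940 W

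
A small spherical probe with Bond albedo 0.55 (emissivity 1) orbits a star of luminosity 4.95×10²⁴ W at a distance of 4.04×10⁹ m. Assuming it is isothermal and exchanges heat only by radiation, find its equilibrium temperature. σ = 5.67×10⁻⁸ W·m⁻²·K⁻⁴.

First find the stellar flux at distance d: S = L/(4πd²) = 4.95×10²⁴/(4π·(4.04×10⁹)²) = 24130 W/m².
For an isothermal sphere, absorbed (1−a)S·πr² = emitted σ·4πr²·T⁴, so T⁴ = (1−a)S/(4σ).
T⁴ = 0.450·24130/(4·5.67×10⁻⁸) = 4.789×10¹⁰ K⁴.

T ≈ 468 K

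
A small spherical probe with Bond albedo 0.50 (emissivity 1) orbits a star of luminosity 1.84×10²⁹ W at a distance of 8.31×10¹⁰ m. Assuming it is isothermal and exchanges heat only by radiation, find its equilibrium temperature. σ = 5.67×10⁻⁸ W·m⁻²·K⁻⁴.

T ≈ 1470 K

First find the stellar flux at distance d: S = L/(4πd²) = 1.84×10²⁹/(4π·(8.31×10¹⁰)²) = 2.120×10⁶ W/m².
For an isothermal sphere, absorbed (1−a)S·πr² = emitted σ·4πr²·T⁴, so T⁴ = (1−a)S/(4σ).
T⁴ = 0.500·2.120×10⁶/(4·5.67×10⁻⁸) = 4.674×10¹² K⁴.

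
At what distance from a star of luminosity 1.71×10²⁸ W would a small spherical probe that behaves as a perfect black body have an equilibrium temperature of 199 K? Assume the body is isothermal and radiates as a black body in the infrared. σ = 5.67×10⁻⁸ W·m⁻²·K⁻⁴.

d ≈ 1.96×10¹² m

For an isothermal black-emitting sphere, (1−a)S·πr² = σ·4πr²·T⁴ ⇒ S = 4σT⁴/(1−a).
S = 4·5.67×10⁻⁸·(199)⁴/1.00 = 355.7 W/m².
Flux falls as S = L/(4πd²), so d = √(L/(4πS)) = √(1.71×10²⁸/(4π·355.7)).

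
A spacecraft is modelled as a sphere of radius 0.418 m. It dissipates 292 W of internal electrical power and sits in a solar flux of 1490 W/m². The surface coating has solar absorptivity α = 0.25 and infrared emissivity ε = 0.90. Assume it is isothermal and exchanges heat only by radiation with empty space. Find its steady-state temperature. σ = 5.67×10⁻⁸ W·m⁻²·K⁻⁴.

T ≈ 258 K

At steady state, absorbed solar power + internal power = radiated power.
Absorbed: α·S·A_cross = 0.25·1490·0.5489 = 204.5 W (cross-section πr²).
Total input = 204.5 + 292 = 496.5 W.
Radiated: εσ·A_surf·T⁴ with A_surf = 4πr² = 2.196 m².
T⁴ = 496.5/(0.90·5.67×10⁻⁸·2.196) = 4.431×10⁹ K⁴.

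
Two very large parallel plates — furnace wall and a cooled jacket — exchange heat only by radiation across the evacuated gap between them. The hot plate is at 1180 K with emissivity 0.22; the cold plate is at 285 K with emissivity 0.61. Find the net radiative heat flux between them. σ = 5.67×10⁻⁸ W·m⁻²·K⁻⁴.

q ≈ 21100 W/m²

For two infinite grey parallel plates, q = σ(T₁⁴ − T₂⁴)/(1/ε₁ + 1/ε₂ − 1).
T₁⁴ − T₂⁴ = 1.939×10¹² − 6.598×10⁹ = 1.932×10¹² K⁴.
1/ε₁ + 1/ε₂ − 1 = 4.545 + 1.639 − 1 = 5.185.
q = 5.67×10⁻⁸ × 1.932×10¹² / 5.185.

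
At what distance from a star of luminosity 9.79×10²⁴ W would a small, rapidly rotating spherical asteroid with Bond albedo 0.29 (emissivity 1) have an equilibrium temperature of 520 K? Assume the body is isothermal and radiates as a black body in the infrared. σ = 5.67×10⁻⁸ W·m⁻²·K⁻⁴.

For an isothermal black-emitting sphere, (1−a)S·πr² = σ·4πr²·T⁴ ⇒ S = 4σT⁴/(1−a).
S = 4·5.67×10⁻⁸·(520)⁴/0.710 = 23360 W/m².
Flux falls as S = L/(4πd²), so d = √(L/(4πS)) = √(9.79×10²⁴/(4π·23360)).

d ≈ 5.78×10⁹ m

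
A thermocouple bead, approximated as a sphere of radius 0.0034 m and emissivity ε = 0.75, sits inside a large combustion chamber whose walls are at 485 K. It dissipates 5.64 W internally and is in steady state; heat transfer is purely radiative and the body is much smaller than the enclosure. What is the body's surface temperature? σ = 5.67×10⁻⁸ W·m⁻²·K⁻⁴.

For a small grey body in a large enclosure, net radiated power = εσA(T⁴ − T_w⁴).
Steady state: P = εσA(T⁴ − T_w⁴) with A = 4πr² = 1.453×10⁻⁴ m².
T⁴ = P/(εσA) + T_w⁴ = 5.64/(0.75·5.67×10⁻⁸·1.453×10⁻⁴) + (485)⁴
    = 9.130×10¹¹ + 5.533×10¹⁰ = 9.683×10¹¹ K⁴.

T ≈ 992 K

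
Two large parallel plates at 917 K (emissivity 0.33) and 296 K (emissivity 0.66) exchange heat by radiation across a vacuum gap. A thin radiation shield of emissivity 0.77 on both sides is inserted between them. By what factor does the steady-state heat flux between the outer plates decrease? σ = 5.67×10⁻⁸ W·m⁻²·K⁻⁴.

factor ≈ 1.45

Without shield: q₀ = σΔ(T⁴)/(1/ε₁+1/ε₂−1) with denominator 3.545.
With shield the two gaps are in series; the resistances add: (1/ε₁+1/ε_s−1)+(1/ε_s+1/ε₂−1) = 3.329+1.814 = 5.143.
Heat-flux ratio q₀/q = 5.143/3.545.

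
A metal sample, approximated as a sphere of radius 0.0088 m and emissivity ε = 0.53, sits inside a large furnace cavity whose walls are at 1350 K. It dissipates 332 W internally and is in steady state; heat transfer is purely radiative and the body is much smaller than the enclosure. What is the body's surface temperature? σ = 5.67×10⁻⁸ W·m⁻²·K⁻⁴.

For a small grey body in a large enclosure, net radiated power = εσA(T⁴ − T_w⁴).
Steady state: P = εσA(T⁴ − T_w⁴) with A = 4πr² = 9.731×10⁻⁴ m².
T⁴ = P/(εσA) + T_w⁴ = 332/(0.53·5.67×10⁻⁸·9.731×10⁻⁴) + (1350)⁴
    = 1.135×10¹³ + 3.322×10¹² = 1.467×10¹³ K⁴.

T ≈ 1960 K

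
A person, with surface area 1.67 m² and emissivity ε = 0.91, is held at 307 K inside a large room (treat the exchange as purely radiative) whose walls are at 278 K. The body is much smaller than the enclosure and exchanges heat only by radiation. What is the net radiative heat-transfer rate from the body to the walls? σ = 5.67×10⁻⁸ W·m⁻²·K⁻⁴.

P_net ≈ 251 W

For a small grey body in a large enclosure: P_net = εσA(T_body⁴ − T_wall⁴).
A = 1.67 m²; T_body⁴ − T_wall⁴ = 8.883×10⁹ − 5.973×10⁹ = 2.910×10⁹ K⁴.
|P_net| = 0.91·5.67×10⁻⁸·1.670·2.910×10⁹.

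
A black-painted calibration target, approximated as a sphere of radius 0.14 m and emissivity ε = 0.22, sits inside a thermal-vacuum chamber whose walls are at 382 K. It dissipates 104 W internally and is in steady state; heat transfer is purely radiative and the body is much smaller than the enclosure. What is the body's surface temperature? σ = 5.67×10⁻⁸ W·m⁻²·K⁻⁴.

T ≈ 485 K

For a small grey body in a large enclosure, net radiated power = εσA(T⁴ − T_w⁴).
Steady state: P = εσA(T⁴ − T_w⁴) with A = 4πr² = 0.2463 m².
T⁴ = P/(εσA) + T_w⁴ = 104/(0.22·5.67×10⁻⁸·0.2463) + (382)⁴
    = 3.385×10¹⁰ + 2.129×10¹⁰ = 5.514×10¹⁰ K⁴.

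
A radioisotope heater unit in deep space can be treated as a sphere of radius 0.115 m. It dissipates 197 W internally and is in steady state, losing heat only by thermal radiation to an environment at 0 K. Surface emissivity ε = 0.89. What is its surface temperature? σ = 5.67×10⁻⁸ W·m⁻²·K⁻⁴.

Steady state: internal power = radiated power, P = εσA T⁴.
Radiating area A = 4πr² = 0.1662 m².
T⁴ = P/(εσA) = 197/(0.89·5.67×10⁻⁸·0.1662) = 2.349×10¹⁰ K⁴.
T = (2.349×10¹⁰)^(1/4).

T ≈ 391 K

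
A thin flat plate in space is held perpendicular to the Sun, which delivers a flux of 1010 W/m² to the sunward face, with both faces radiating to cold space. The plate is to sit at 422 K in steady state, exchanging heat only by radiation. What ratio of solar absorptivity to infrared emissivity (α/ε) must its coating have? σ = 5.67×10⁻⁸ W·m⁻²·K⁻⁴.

Balance: αS·A = εσ·2A·T⁴ ⇒ α/ε = 2σT⁴/S.
α/ε = 2·5.67×10⁻⁸·(422)⁴/1010 = 2·5.67×10⁻⁸·3.171×10¹⁰/1010.

α/ε ≈ 3.56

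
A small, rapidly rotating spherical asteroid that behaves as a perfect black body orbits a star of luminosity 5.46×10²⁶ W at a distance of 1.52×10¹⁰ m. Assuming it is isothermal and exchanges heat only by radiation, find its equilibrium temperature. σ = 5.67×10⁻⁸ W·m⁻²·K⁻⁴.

T ≈ 954 K

First find the stellar flux at distance d: S = L/(4πd²) = 5.46×10²⁶/(4π·(1.52×10¹⁰)²) = 1.881×10⁵ W/m².
For an isothermal sphere, absorbed (1−a)S·πr² = emitted σ·4πr²·T⁴, so T⁴ = (1−a)S/(4σ).
T⁴ = 1.00·1.881×10⁵/(4·5.67×10⁻⁸) = 8.292×10¹¹ K⁴.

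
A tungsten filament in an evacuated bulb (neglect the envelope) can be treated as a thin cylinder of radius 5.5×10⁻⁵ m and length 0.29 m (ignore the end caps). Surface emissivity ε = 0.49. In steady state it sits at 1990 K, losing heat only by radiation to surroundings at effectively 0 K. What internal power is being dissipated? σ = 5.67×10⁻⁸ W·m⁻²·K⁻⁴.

Steady state: P = εσA T⁴.
A = 2πrL = 1.002×10⁻⁴ m²; T⁴ = (1990)⁴ = 1.568×10¹³ K⁴.
P = 0.49 × 5.67×10⁻⁸ × 1.002×10⁻⁴ × 1.568×10¹³.

P ≈ 43.7 W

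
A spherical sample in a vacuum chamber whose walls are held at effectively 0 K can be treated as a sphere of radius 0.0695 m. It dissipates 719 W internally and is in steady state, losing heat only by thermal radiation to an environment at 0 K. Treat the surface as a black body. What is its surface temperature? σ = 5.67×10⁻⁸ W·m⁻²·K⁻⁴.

T ≈ 676 K

Steady state: internal power = radiated power, P = εσA T⁴.
Radiating area A = 4πr² = 0.06070 m².
T⁴ = P/(εσA) = 719/(1.0·5.67×10⁻⁸·0.06070) = 2.089×10¹¹ K⁴.
T = (2.089×10¹¹)^(1/4).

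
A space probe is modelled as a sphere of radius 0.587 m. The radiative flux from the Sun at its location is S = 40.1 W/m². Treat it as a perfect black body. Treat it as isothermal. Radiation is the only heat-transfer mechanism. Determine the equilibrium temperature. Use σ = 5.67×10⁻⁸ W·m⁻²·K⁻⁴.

At equilibrium, absorbed power = emitted power.
Absorbing cross-section = πr² = 1.082 m²; emitting surface = 4πr² = 4.330 m² (ratio 4).
S·A_cross = εσ·A_surf·T⁴  ⇒  T⁴ = S/(4σ).
T⁴ = 1.00·40.1/(4·5.67×10⁻⁸) = 1.768×10⁸ K⁴.
T = (1.768×10⁸)^(1/4).

T ≈ 115 K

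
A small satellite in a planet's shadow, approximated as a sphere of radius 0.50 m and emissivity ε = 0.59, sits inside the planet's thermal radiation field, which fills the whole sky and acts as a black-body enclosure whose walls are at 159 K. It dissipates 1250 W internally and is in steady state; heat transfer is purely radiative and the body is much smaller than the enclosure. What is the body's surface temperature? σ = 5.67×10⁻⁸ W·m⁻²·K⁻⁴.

For a small grey body in a large enclosure, net radiated power = εσA(T⁴ − T_w⁴).
Steady state: P = εσA(T⁴ − T_w⁴) with A = 4πr² = 3.142 m².
T⁴ = P/(εσA) + T_w⁴ = 1250/(0.59·5.67×10⁻⁸·3.142) + (159)⁴
    = 1.189×10¹⁰ + 6.391×10⁸ = 1.253×10¹⁰ K⁴.

T ≈ 335 K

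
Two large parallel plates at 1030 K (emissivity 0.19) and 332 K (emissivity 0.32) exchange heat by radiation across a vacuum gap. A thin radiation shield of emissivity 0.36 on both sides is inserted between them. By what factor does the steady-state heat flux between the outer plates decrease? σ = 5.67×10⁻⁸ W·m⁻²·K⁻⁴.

factor ≈ 1.62

Without shield: q₀ = σΔ(T⁴)/(1/ε₁+1/ε₂−1) with denominator 7.388.
With shield the two gaps are in series; the resistances add: (1/ε₁+1/ε_s−1)+(1/ε_s+1/ε₂−1) = 7.041+4.903 = 11.94.
Heat-flux ratio q₀/q = 11.94/7.388.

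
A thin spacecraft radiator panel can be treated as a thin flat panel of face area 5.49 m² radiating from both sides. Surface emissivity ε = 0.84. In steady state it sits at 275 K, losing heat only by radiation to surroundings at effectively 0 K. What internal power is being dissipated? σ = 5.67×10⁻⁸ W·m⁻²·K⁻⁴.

P ≈ 2990 W

Steady state: P = εσA T⁴.
A = 2·5.49 = 10.98 m²; T⁴ = (275)⁴ = 5.719×10⁹ K⁴.
P = 0.84 × 5.67×10⁻⁸ × 10.98 × 5.719×10⁹.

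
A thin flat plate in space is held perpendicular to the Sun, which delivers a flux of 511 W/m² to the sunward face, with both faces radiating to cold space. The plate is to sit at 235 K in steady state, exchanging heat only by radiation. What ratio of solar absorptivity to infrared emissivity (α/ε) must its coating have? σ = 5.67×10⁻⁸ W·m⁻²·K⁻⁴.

α/ε ≈ 0.677

Balance: αS·A = εσ·2A·T⁴ ⇒ α/ε = 2σT⁴/S.
α/ε = 2·5.67×10⁻⁸·(235)⁴/511 = 2·5.67×10⁻⁸·3.050×10⁹/511.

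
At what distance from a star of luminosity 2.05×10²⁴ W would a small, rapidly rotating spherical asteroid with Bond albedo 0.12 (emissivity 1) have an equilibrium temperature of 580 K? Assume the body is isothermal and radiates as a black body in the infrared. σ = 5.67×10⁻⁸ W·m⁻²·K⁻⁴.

d ≈ 2.37×10⁹ m

For an isothermal black-emitting sphere, (1−a)S·πr² = σ·4πr²·T⁴ ⇒ S = 4σT⁴/(1−a).
S = 4·5.67×10⁻⁸·(580)⁴/0.880 = 29170 W/m².
Flux falls as S = L/(4πd²), so d = √(L/(4πS)) = √(2.05×10²⁴/(4π·29170)).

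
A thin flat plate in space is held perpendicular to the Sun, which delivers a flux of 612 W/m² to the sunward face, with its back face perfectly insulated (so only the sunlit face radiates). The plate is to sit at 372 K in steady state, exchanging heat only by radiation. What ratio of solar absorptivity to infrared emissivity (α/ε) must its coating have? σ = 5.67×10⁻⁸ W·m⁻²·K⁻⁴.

Balance: αS·A = εσ·1A·T⁴ ⇒ α/ε = σT⁴/S.
α/ε = 5.67×10⁻⁸·(372)⁴/612 = 5.67×10⁻⁸·1.915×10¹⁰/612.

α/ε ≈ 1.77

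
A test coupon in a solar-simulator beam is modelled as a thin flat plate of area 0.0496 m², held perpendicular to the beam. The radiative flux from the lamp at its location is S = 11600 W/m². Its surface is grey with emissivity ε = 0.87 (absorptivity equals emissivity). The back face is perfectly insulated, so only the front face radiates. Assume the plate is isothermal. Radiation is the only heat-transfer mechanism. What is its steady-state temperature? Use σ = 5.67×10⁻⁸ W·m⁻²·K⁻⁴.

T ≈ 673 K

At equilibrium, absorbed power = emitted power.
Absorbing cross-section = A = 0.04960 m²; emitting surface = A = 0.04960 m² (ratio 1).
εS·A_cross = εσ·A_surf·T⁴  ⇒  T⁴ = S/(1σ)   (ε cancels).
T⁴ = 11600/(1·5.67×10⁻⁸) = 2.046×10¹¹ K⁴.
T = (2.046×10¹¹)^(1/4).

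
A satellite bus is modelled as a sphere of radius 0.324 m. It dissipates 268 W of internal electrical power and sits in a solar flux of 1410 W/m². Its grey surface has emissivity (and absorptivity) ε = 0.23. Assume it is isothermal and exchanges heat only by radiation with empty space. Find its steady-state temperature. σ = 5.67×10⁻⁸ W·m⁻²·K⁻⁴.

At steady state, absorbed solar power + internal power = radiated power.
Absorbed: α·S·A_cross = 0.23·1410·0.3298 = 107.0 W (cross-section πr²).
Total input = 107.0 + 268 = 375.0 W.
Radiated: εσ·A_surf·T⁴ with A_surf = 4πr² = 1.319 m².
T⁴ = 375.0/(0.23·5.67×10⁻⁸·1.319) = 2.180×10¹⁰ K⁴.

T ≈ 384 K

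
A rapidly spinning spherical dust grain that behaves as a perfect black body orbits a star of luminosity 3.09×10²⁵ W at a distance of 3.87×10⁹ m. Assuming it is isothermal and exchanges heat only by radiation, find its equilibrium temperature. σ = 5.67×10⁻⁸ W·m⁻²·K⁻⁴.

T ≈ 922 K

First find the stellar flux at distance d: S = L/(4πd²) = 3.09×10²⁵/(4π·(3.87×10⁹)²) = 1.642×10⁵ W/m².
For an isothermal sphere, absorbed (1−a)S·πr² = emitted σ·4πr²·T⁴, so T⁴ = (1−a)S/(4σ).
T⁴ = 1.00·1.642×10⁵/(4·5.67×10⁻⁸) = 7.239×10¹¹ K⁴.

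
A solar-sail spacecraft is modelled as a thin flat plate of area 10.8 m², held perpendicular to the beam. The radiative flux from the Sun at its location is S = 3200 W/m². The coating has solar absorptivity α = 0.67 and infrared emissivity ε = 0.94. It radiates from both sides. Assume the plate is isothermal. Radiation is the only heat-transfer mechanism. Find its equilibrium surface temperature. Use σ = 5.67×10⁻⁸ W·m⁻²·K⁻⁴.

At equilibrium, absorbed power = emitted power.
Absorbing cross-section = A = 10.80 m²; emitting surface = 2A = 21.60 m² (ratio 2).
αS·A_cross = εσ·A_surf·T⁴  ⇒  T⁴ = αS/(ε·2σ).
T⁴ = 0.670·3200/(0.94·2·5.67×10⁻⁸) = 2.011×10¹⁰ K⁴.
T = (2.011×10¹⁰)^(1/4).

T ≈ 377 K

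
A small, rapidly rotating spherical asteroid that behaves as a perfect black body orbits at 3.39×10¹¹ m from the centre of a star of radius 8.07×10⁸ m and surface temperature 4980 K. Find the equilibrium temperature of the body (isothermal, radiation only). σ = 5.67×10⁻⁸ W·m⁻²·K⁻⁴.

The star's surface emits σT_*⁴; at distance d the flux is S = σT_*⁴(R_*/d)².
S = 5.67×10⁻⁸·(4980)⁴·(8.07×10⁸/3.39×10¹¹)² = 197.6 W/m².
For an isothermal sphere T⁴ = (1−a)S/(4σ) = 8.714×10⁸ K⁴.

T ≈ 172 K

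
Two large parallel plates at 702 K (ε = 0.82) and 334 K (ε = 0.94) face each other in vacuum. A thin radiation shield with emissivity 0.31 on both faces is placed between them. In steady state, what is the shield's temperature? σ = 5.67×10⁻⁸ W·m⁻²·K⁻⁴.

T_s ≈ 595 K

In steady state the net flux on the hot side equals that on the cold side.
σ(T₁⁴−T_s⁴)/D₁ = σ(T_s⁴−T₂⁴)/D₂, with D₁ = 1/ε₁+1/ε_s−1 = 3.445, D₂ = 1/ε_s+1/ε₂−1 = 3.290.
Solve for T_s⁴: T_s⁴ = (D₂·T₁⁴ + D₁·T₂⁴)/(D₁+D₂) = 1.250×10¹¹ K⁴.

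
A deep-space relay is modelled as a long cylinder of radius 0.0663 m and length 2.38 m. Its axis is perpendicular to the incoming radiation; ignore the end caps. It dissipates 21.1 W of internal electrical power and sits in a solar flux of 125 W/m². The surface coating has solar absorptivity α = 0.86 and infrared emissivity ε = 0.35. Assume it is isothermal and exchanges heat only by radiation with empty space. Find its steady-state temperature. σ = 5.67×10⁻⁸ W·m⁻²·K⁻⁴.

At steady state, absorbed solar power + internal power = radiated power.
Absorbed: α·S·A_cross = 0.86·125·0.3156 = 33.93 W (cross-section 2rL).
Total input = 33.93 + 21.1 = 55.03 W.
Radiated: εσ·A_surf·T⁴ with A_surf = 2πrL = 0.9914 m².
T⁴ = 55.03/(0.35·5.67×10⁻⁸·0.9914) = 2.797×10⁹ K⁴.

T ≈ 230 K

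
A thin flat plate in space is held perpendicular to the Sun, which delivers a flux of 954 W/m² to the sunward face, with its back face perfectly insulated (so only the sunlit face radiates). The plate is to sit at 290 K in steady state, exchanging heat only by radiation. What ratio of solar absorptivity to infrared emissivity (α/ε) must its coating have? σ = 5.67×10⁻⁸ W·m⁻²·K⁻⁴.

α/ε ≈ 0.420

Balance: αS·A = εσ·1A·T⁴ ⇒ α/ε = σT⁴/S.
α/ε = 5.67×10⁻⁸·(290)⁴/954 = 5.67×10⁻⁸·7.073×10⁹/954.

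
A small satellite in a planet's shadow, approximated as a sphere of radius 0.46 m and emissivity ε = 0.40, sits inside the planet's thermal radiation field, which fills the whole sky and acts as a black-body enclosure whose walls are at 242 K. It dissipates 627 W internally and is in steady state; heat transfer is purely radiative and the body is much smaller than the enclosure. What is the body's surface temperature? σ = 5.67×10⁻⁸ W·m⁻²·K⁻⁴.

For a small grey body in a large enclosure, net radiated power = εσA(T⁴ − T_w⁴).
Steady state: P = εσA(T⁴ − T_w⁴) with A = 4πr² = 2.659 m².
T⁴ = P/(εσA) + T_w⁴ = 627/(0.40·5.67×10⁻⁸·2.659) + (242)⁴
    = 1.040×10¹⁰ + 3.430×10⁹ = 1.383×10¹⁰ K⁴.

T ≈ 343 K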